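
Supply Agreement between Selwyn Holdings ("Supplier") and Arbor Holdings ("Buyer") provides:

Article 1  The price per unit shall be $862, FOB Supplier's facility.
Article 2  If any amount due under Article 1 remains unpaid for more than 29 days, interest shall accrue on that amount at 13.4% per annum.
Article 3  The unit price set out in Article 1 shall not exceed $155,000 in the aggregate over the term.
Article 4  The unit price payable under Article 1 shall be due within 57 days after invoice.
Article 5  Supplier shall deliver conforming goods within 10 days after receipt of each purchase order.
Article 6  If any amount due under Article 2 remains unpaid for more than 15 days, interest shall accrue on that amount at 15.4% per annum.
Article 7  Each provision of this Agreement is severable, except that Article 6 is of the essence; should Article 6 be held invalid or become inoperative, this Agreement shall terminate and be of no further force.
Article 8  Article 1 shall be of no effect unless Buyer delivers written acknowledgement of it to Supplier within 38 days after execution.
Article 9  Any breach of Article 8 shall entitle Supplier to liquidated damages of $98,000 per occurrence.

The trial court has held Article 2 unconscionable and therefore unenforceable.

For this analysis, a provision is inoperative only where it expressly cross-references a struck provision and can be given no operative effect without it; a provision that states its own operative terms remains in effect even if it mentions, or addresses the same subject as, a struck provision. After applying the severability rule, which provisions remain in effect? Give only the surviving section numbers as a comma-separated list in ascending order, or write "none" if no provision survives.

none

Article 2 is struck. Article 6 has no operative effect of its own apart from Article 2 and is therefore inoperative. Article 7 makes Article 6 an essential term, and Article 6 has been rendered inoperative by the cascade; under Article 7, the entire Agreement is therefore void. No provision of the Agreement survives.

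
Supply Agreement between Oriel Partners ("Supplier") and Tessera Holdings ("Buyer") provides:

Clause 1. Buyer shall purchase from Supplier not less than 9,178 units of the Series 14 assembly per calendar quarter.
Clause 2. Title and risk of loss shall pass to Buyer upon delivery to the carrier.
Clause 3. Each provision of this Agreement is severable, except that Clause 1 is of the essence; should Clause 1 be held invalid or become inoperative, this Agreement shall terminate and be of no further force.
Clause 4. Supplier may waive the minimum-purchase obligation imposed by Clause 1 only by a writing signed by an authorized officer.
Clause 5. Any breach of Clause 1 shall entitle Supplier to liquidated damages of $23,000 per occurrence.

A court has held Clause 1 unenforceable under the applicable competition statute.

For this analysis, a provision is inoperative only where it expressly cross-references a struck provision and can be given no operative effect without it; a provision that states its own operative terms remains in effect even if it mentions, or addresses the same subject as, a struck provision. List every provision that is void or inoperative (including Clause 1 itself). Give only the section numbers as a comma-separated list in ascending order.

Clause 1 is struck. Clause 4 has no operative effect of its own apart from Clause 1 and is therefore inoperative. The whole of Clause 5 is the liquidated-damages amount, defined by reference to Clause 1, so Clause 5 cannot stand once Clause 1 is removed. Clause 3 makes Clause 1 an essential term, and Clause 1 is the provision held invalid; under Clause 3, the entire Agreement is therefore void. No provision of the Agreement survives.

1, 2, 3, 4, 5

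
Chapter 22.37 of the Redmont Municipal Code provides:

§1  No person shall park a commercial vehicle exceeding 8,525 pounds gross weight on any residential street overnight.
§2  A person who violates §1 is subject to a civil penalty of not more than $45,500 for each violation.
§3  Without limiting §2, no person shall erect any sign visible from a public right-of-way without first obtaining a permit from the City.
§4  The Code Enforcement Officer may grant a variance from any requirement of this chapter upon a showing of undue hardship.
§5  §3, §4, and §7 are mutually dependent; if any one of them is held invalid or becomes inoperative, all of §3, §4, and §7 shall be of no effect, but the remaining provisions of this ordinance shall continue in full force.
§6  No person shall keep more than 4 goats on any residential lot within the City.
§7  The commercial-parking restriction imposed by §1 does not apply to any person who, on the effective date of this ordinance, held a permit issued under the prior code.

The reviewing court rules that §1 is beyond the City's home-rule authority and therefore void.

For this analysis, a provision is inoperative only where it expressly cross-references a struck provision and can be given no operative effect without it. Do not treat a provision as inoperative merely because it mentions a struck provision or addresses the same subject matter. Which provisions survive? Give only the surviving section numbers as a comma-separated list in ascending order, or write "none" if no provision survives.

§1 is struck. §2 operates only by reference to §1, so it falls with §1. The only function of §7 is the grandfather exemption from §1, so it cannot stand once §1 is removed. §5 declares §3, §4, and §7 mutually dependent; since one of them has fallen, all of them are of no effect. That brings down §3 and §4 as well. The remainder continues in force under §5. §5 and §6 remain in effect.

5, 6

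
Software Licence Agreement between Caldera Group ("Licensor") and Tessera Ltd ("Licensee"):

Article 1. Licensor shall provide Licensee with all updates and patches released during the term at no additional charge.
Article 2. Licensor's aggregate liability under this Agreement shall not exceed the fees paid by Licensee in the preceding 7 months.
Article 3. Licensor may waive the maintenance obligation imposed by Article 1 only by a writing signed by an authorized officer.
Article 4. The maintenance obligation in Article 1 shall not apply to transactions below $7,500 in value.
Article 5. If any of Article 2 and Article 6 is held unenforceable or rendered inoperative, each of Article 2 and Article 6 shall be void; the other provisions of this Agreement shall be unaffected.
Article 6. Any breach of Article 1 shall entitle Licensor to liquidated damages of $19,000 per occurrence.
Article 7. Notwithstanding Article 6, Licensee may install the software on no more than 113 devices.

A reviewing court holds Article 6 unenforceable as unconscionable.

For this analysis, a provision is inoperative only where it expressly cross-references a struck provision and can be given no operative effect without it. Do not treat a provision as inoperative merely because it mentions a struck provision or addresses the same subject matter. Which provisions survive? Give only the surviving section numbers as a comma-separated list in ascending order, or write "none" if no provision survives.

1, 3, 4, 5, 7

Article 6 is struck. Although Article 7 refers to Article 6, its operative terms do not depend on Article 6, so it remains in effect. No other provision's operative terms depend on Article 6. Article 5 declares Article 2 and Article 6 mutually dependent; since one of them has fallen, all of them are of no effect. That brings down Article 2 as well. The remainder continues in force under Article 5. That leaves Article 1, Article 3, Article 4, Article 5, and Article 7 in effect.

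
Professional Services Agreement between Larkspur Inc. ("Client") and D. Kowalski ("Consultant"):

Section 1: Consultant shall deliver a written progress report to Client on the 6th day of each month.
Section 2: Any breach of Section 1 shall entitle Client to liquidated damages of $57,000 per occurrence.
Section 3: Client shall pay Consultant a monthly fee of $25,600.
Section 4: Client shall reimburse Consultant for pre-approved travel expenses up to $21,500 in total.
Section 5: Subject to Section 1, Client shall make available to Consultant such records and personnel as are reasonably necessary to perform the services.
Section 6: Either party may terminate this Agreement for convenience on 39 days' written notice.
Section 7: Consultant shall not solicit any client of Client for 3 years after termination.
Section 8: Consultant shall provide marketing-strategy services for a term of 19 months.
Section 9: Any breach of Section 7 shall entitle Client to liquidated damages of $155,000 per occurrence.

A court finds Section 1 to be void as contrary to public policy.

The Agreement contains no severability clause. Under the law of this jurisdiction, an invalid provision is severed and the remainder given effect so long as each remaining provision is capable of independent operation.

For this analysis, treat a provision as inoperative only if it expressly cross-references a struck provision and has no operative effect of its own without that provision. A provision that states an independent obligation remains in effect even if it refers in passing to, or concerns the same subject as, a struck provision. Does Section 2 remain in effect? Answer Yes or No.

Section 1 is struck. Section 2 operates only by reference to Section 1, so it falls with Section 1. Although Section 5 refers to Section 1, its operative terms do not depend on Section 1, so it remains in effect. Under the stated default rule, only provisions that cannot operate independently fall away; the rest are enforced. The provisions still in force are Section 3, Section 4, Section 5, Section 6, Section 7, Section 8, and Section 9. Section 2 is among the inoperative provisions, so the answer is no.

No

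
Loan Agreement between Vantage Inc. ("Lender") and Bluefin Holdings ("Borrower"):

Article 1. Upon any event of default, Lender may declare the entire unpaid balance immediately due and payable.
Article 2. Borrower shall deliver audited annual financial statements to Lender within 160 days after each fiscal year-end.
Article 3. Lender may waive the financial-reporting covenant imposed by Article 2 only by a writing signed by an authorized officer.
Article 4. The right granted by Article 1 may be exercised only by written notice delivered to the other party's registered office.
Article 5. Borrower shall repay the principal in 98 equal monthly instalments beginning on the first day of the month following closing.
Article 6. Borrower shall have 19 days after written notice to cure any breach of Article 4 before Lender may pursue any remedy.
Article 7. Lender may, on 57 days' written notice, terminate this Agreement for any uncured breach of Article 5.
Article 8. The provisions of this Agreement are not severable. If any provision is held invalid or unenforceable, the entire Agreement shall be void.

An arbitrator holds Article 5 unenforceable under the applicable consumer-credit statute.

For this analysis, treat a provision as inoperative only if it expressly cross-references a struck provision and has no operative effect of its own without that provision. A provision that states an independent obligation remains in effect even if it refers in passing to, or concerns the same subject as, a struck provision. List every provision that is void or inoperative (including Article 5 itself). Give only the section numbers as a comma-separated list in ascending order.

1, 2, 3, 4, 5, 6, 7, 8

Article 5 is struck. Article 7 merely fixes the termination right for breach of Article 5; with Article 5 gone it has nothing to operate on and falls away. Article 8 provides that the Agreement is not severable, so the invalidity of any one provision voids the entire Agreement. No provision of the Agreement survives.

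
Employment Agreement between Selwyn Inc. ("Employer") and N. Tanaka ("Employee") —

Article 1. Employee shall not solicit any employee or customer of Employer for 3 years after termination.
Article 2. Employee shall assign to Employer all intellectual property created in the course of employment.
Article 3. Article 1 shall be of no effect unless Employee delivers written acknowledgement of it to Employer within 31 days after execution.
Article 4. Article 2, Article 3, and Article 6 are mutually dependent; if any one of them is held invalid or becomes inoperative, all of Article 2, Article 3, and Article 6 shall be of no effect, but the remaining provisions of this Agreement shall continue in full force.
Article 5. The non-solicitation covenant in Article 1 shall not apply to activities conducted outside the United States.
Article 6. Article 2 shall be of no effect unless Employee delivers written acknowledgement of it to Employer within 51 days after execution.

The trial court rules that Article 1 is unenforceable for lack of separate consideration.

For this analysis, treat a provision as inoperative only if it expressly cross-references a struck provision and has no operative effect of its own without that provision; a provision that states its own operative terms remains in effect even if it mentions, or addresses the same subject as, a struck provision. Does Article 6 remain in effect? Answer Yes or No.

No

Article 1 is struck. Article 3 merely fixes the acknowledgement condition for Article 1; with Article 1 gone it has nothing to operate on and falls away. Article 5 has no operative effect of its own apart from Article 1 and is therefore inoperative. Article 4 declares Article 2, Article 3, and Article 6 mutually dependent; since one of them has fallen, all of them are of no effect. That brings down Article 2 and Article 6 as well. The remainder continues in force under Article 4. Only Article 4 remains in effect. Article 6 is among the inoperative provisions, so the answer is no.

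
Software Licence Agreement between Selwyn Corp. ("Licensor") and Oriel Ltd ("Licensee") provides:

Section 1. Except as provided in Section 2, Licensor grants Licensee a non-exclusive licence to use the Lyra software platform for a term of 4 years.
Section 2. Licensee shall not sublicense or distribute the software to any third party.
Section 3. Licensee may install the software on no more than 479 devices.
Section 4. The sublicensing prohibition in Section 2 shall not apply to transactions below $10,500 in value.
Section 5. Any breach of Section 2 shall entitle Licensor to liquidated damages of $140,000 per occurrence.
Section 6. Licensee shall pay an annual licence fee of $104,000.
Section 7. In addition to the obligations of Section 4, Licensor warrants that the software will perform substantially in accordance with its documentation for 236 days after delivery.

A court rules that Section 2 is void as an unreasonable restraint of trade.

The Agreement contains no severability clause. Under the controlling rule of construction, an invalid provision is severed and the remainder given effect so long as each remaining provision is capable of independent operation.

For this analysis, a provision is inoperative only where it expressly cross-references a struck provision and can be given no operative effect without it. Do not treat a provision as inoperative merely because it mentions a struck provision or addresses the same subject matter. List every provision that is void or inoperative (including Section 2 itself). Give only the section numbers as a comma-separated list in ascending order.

Section 2 is struck. Section 4 has no operative effect of its own apart from Section 2 and is therefore inoperative. The whole of Section 5 is the liquidated-damages amount, defined by reference to Section 2, so Section 5 cannot stand once Section 2 is removed. Section 7 mentions Section 4 but its own obligation stands independently of Section 4, so Section 7 is not affected. Section 1 mentions Section 2 but its own obligation stands independently of Section 2, so Section 1 is not affected. Under the stated default rule, only provisions that cannot operate independently fall away; the rest are enforced. The provisions still in force are Section 1, Section 3, Section 6, and Section 7.

2, 4, 5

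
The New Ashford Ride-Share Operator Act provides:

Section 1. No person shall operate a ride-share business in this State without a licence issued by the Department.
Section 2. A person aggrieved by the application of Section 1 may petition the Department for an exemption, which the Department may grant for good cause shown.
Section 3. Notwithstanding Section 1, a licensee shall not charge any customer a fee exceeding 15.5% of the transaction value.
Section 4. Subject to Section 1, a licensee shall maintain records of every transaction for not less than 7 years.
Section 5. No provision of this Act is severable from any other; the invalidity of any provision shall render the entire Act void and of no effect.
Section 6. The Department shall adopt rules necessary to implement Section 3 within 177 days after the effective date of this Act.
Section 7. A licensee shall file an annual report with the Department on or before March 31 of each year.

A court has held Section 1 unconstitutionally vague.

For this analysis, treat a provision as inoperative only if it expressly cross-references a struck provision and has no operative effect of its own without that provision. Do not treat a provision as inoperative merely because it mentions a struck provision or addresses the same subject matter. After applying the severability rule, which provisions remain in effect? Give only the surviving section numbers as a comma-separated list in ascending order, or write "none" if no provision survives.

Section 1 is struck. The only function of Section 2 is the exemption procedure for Section 1, so it cannot stand once Section 1 is removed. Section 5 provides that the Act is not severable, so the invalidity of any one provision voids the entire Act. No provision of the Act survives.

none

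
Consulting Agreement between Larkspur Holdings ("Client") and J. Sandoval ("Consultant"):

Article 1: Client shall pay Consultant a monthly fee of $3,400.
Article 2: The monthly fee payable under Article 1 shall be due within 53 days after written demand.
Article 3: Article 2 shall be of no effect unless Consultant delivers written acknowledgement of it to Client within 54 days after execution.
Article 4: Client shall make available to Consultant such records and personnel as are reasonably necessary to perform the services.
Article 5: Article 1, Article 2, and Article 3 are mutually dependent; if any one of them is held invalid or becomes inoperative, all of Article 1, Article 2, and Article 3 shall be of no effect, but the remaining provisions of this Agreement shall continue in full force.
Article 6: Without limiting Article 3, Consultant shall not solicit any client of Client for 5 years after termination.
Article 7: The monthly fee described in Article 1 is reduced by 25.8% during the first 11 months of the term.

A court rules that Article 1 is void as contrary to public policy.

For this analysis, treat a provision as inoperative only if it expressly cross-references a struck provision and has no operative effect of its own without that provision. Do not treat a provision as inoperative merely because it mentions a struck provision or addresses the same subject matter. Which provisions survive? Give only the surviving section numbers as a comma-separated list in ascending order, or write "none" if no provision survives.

Article 1 is struck. Article 2 has no operative effect of its own apart from Article 1 and is therefore inoperative. The whole of Article 7 is the introductory reduction to the monthly fee, defined by reference to Article 1, so Article 7 cannot stand once Article 1 is removed. The only function of Article 3 is the acknowledgement condition for Article 2, so it cannot stand once Article 2 is removed. Article 6 mentions Article 3 but its own obligation stands independently of Article 3, so Article 6 is not affected. Article 5 declares Article 1, Article 2, and Article 3 mutually dependent; since one of them has fallen, all of them are of no effect. The remainder continues in force under Article 5. That leaves Article 4, Article 5, and Article 6 in effect.

4, 5, 6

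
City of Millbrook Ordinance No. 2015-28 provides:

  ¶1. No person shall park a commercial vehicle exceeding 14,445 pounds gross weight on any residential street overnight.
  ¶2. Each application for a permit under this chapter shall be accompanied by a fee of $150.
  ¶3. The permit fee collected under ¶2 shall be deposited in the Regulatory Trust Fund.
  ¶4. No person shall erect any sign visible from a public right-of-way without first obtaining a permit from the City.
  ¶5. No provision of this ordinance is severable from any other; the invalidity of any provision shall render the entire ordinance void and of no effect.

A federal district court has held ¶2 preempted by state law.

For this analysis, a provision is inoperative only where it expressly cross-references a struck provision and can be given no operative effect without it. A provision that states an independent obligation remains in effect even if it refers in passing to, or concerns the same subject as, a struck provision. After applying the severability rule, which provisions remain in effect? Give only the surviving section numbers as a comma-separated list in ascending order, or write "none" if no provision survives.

¶2 is struck. ¶3 does nothing except set the disposition of the permit fee by reference to ¶2; with ¶2 gone it has no independent effect and is inoperative. ¶5 provides that the ordinance is not severable, so the invalidity of any one provision voids the entire ordinance. No provision of the ordinance survives.

none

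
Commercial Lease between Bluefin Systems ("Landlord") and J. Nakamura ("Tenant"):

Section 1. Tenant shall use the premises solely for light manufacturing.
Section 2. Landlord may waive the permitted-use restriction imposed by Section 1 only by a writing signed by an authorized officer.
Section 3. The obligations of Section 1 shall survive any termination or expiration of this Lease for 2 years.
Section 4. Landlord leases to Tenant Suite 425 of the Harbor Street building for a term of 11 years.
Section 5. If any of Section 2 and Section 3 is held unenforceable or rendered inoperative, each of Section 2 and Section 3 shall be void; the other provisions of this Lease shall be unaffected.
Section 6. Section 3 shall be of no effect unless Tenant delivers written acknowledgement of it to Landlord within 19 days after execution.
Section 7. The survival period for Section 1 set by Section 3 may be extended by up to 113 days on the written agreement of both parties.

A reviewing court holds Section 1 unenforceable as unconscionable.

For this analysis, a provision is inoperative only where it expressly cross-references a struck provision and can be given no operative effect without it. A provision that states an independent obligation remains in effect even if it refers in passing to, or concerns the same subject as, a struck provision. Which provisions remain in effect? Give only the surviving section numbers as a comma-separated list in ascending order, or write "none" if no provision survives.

4, 5

Section 1 is struck. Section 2 merely fixes the waiver condition for Section 1; with Section 1 gone it has nothing to operate on and falls away. The only function of Section 3 is the survival period for Section 1, so it cannot stand once Section 1 is removed. Section 6 has no operative effect of its own apart from Section 3 and is therefore inoperative. Section 7 has no operative effect of its own apart from Section 3 and is therefore inoperative. Section 5 declares Section 2 and Section 3 mutually dependent; since one of them has fallen, all of them are of no effect. The remainder continues in force under Section 5. The provisions still in force are Section 4 and Section 5.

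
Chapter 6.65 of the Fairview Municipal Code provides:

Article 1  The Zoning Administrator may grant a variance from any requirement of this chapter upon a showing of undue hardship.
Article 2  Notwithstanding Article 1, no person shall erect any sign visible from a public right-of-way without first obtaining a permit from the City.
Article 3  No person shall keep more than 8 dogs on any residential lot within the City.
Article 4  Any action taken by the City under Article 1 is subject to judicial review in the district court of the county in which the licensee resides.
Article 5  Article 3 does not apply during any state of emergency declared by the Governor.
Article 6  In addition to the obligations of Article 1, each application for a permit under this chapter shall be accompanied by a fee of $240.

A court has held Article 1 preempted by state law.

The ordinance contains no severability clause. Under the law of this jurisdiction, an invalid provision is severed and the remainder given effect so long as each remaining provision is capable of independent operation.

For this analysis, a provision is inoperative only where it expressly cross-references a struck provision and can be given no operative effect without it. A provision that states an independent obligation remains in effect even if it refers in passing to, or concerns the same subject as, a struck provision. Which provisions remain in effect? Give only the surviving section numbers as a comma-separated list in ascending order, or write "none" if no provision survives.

Article 1 is struck. Article 4 operates only by reference to Article 1, so it falls with Article 1. Article 2 mentions Article 1 but its own obligation stands independently of Article 1, so Article 2 is not affected. Article 6 mentions Article 1 but its own obligation stands independently of Article 1, so Article 6 is not affected. With no severability clause, the stated default rule severs what cannot stand and enforces each remaining provision that can operate on its own. Article 2, Article 3, Article 5, and Article 6 remain in effect.

2, 3, 5, 6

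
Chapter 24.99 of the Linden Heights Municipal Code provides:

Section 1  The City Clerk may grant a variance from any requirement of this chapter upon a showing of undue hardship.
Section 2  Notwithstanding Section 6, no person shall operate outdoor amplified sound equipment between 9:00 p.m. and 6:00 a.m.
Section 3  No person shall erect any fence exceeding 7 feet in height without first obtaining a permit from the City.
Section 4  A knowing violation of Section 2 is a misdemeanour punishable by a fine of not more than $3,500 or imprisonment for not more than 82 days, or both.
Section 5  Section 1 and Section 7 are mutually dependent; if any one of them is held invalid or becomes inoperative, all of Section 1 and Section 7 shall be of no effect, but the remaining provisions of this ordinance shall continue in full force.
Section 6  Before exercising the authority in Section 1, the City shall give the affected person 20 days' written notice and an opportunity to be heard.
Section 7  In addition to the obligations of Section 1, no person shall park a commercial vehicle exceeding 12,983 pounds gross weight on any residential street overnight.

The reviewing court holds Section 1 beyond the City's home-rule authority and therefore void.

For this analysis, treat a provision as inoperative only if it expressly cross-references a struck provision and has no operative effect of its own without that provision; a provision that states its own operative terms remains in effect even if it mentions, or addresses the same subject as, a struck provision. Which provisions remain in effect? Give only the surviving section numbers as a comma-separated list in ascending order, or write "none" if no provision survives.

Section 1 is struck. Section 6 merely fixes the notice-and-hearing requirement for Section 1; with Section 1 gone it has nothing to operate on and falls away. Although Section 2 refers to Section 6, its operative terms do not depend on Section 6, so it remains in effect. Section 5 declares Section 1 and Section 7 mutually dependent; since one of them has fallen, all of them are of no effect. That brings down Section 7 as well. The remainder continues in force under Section 5. The provisions still in force are Section 2, Section 3, Section 4, and Section 5.

2, 3, 4, 5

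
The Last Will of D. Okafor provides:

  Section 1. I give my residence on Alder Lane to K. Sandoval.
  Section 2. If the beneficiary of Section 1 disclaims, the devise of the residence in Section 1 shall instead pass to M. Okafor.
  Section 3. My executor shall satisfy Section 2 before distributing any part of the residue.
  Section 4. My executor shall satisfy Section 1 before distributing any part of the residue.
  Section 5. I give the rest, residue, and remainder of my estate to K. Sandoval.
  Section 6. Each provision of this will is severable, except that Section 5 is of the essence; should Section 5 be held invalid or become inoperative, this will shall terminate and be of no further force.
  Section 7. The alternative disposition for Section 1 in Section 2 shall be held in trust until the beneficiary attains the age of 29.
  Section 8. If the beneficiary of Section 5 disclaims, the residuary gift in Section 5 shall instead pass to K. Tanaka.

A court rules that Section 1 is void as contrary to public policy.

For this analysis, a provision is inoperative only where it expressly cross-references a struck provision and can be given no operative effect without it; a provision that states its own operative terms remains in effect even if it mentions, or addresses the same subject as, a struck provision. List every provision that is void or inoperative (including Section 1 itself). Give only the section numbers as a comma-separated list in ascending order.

Section 1 is struck. Section 2 merely fixes the alternative disposition for Section 1; with Section 1 gone it has nothing to operate on and falls away. Section 4 merely fixes the priority direction for Section 1; with Section 1 gone it has nothing to operate on and falls away. Section 3 merely fixes the priority direction for Section 2; with Section 2 gone it has nothing to operate on and falls away. Section 7 operates only by reference to Section 2, so it falls with Section 2. Section 6 makes Section 5 an essential term, but Section 5 is unaffected, so the severability proviso in Section 6 preserves the remaining provisions. The provisions still in force are Section 5, Section 6, and Section 8.

1, 2, 3, 4, 7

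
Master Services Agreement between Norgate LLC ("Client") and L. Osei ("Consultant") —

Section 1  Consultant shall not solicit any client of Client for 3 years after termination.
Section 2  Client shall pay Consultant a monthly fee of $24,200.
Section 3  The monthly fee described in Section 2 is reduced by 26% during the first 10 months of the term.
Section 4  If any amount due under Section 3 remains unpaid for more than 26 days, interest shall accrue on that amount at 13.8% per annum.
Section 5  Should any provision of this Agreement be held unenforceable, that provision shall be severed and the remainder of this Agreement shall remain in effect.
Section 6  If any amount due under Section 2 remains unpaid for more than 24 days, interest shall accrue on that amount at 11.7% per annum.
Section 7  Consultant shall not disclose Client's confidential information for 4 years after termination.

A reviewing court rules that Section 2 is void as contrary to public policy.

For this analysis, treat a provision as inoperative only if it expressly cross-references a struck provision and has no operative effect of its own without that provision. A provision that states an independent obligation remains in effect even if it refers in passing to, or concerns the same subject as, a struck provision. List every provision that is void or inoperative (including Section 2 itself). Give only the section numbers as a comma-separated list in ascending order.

Section 2 is struck. Section 3 does nothing except set the introductory reduction to the monthly fee by reference to Section 2; with Section 2 gone it has no independent effect and is inoperative. The whole of Section 6 is the default interest on the monthly fee, defined by reference to Section 2, so Section 6 cannot stand once Section 2 is removed. Section 4 has no operative effect of its own apart from Section 3 and is therefore inoperative. Under the severability clause in Section 5, the remaining provisions continue in force. That leaves Section 1, Section 5, and Section 7 in effect.

2, 3, 4, 6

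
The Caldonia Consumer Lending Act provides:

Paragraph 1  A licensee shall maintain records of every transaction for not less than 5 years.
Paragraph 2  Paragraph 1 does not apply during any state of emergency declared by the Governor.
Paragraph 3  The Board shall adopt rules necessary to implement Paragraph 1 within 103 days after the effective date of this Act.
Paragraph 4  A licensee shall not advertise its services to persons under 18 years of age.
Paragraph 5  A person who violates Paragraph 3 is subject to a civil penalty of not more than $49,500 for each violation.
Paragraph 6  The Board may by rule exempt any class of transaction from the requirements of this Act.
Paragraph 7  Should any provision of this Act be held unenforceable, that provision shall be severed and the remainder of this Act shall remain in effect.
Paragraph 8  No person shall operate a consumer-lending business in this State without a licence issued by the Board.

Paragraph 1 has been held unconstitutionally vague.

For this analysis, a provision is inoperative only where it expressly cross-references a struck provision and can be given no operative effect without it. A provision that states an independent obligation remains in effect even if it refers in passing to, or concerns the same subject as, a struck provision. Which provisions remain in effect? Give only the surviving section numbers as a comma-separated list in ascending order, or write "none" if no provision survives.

4, 6, 7, 8

Paragraph 1 is struck. Paragraph 2 has no operative effect of its own apart from Paragraph 1 and is therefore inoperative. Paragraph 3 has no operative effect of its own apart from Paragraph 1 and is therefore inoperative. Paragraph 5 has no operative effect of its own apart from Paragraph 3 and is therefore inoperative. Paragraph 7 is a severability clause and preserves every provision that can still be given independent effect. The provisions still in force are Paragraph 4, Paragraph 6, Paragraph 7, and Paragraph 8.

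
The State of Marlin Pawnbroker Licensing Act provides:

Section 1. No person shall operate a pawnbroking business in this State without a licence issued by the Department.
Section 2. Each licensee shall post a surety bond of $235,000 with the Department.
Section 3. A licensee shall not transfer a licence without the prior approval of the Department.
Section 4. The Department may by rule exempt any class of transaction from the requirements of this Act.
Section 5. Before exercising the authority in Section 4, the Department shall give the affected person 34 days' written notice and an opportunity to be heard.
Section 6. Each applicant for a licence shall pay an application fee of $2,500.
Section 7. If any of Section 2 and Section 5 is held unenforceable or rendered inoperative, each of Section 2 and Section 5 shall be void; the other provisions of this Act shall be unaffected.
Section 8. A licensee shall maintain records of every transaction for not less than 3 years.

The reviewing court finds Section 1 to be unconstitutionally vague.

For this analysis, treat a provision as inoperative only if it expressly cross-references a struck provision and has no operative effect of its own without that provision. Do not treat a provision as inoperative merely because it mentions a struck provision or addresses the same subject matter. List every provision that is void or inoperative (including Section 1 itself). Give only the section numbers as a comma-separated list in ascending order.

1

Section 1 is struck. No other provision's operative terms depend on Section 1. Section 7 ties Section 2 and Section 5 together, but none of those is affected here; the remaining provisions continue in force under Section 7. Section 2, Section 3, Section 4, Section 5, Section 6, Section 7, and Section 8 remain in effect.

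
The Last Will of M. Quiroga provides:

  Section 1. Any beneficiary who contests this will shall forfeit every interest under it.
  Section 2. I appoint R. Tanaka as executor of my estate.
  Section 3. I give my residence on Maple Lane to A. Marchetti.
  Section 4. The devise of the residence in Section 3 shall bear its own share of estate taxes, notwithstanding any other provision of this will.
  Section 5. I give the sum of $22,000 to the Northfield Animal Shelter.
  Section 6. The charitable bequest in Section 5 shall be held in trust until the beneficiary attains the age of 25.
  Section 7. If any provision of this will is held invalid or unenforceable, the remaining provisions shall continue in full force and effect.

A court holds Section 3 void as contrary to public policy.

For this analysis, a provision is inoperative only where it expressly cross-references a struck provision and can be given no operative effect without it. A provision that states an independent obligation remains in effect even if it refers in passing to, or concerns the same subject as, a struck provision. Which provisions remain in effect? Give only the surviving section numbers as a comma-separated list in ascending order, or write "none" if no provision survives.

1, 2, 5, 6, 7

Section 3 is struck. Section 4 operates only by reference to Section 3, so it falls with Section 3. Under the severability clause in Section 7, the remaining provisions continue in force. That leaves Section 1, Section 2, Section 5, Section 6, and Section 7 in effect.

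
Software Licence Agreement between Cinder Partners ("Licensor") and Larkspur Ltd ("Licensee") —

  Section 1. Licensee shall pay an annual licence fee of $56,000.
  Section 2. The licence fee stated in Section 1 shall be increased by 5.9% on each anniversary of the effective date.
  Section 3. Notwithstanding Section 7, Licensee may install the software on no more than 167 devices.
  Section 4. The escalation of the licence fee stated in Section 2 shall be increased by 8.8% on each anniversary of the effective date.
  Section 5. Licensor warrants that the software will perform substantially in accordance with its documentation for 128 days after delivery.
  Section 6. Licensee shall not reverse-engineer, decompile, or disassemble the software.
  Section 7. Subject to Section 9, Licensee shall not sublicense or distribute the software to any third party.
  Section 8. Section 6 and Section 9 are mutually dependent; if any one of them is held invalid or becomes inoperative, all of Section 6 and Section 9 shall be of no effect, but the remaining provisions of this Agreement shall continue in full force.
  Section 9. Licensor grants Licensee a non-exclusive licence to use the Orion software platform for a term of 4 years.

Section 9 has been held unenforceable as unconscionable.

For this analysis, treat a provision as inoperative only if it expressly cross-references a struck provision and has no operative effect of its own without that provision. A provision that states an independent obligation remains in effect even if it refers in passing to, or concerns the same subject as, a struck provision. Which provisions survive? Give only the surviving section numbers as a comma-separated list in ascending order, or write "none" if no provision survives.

1, 2, 3, 4, 5, 7, 8

Section 9 is struck. Section 7 mentions Section 9 but its own obligation stands independently of Section 9, so Section 7 is not affected. No other provision's operative terms depend on Section 9. Section 8 declares Section 6 and Section 9 mutually dependent; since one of them has fallen, all of them are of no effect. That brings down Section 6 as well. The remainder continues in force under Section 8. That leaves Section 1, Section 2, Section 3, Section 4, Section 5, Section 7, and Section 8 in effect.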